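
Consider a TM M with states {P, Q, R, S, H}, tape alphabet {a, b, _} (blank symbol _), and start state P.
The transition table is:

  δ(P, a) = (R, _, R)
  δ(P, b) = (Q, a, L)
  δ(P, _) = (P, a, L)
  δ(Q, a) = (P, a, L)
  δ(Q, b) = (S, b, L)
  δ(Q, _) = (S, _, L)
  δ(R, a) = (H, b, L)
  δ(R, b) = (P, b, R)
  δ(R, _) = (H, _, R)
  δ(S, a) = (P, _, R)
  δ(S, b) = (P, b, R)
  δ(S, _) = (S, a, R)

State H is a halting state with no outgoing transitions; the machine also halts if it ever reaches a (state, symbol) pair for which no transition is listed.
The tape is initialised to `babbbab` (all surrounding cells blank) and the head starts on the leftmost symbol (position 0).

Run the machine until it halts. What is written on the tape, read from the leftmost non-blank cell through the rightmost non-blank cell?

a_baaaaaaa

state=P head=0 tape=__[b]abbbab_   (P,b)→(Q,a,L)
state=Q head=-1 tape=_[_]aabbbab_   (Q,_)→(S,_,L)
state=S head=-2 tape=[_]_aabbbab_   (S,_)→(S,a,R)
state=S head=-1 tape=a[_]aabbbab_   (S,_)→(S,a,R)
state=S head=0 tape=aa[a]abbbab_   (S,a)→(P,_,R)
state=P head=1 tape=aa_[a]bbbab_   (P,a)→(R,_,R)
state=R head=2 tape=aa__[b]bbab_   (R,b)→(P,b,R)
state=P head=3 tape=aa__b[b]bab_   (P,b)→(Q,a,L)
state=Q head=2 tape=aa__[b]abab_   (Q,b)→(S,b,L)
state=S head=1 tape=aa_[_]babab_   (S,_)→(S,a,R)
state=S head=2 tape=aa_a[b]abab_   (S,b)→(P,b,R)
state=P head=3 tape=aa_ab[a]bab_   (P,a)→(R,_,R)
state=R head=4 tape=aa_ab_[b]ab_   (R,b)→(P,b,R)
state=P head=5 tape=aa_ab_b[a]b_   (P,a)→(R,_,R)
state=R head=6 tape=aa_ab_b_[b]_   (R,b)→(P,b,R)
state=P head=7 tape=aa_ab_b_b[_]   (P,_)→(P,a,L)
state=P head=6 tape=aa_ab_b_[b]a   (P,b)→(Q,a,L)
state=Q head=5 tape=aa_ab_b[_]aa   (Q,_)→(S,_,L)
state=S head=4 tape=aa_ab_[b]_aa   (S,b)→(P,b,R)
state=P head=5 tape=aa_ab_b[_]aa   (P,_)→(P,a,L)
state=P head=4 tape=aa_ab_[b]aaa   (P,b)→(Q,a,L)
state=Q head=3 tape=aa_ab[_]aaaa   (Q,_)→(S,_,L)
state=S head=2 tape=aa_a[b]_aaaa   (S,b)→(P,b,R)
state=P head=3 tape=aa_ab[_]aaaa   (P,_)→(P,a,L)
state=P head=2 tape=aa_a[b]aaaaa   (P,b)→(Q,a,L)
state=Q head=1 tape=aa_[a]aaaaaa   (Q,a)→(P,a,L)
state=P head=0 tape=aa[_]aaaaaaa   (P,_)→(P,a,L)
state=P head=-1 tape=a[a]aaaaaaaa   (P,a)→(R,_,R)
state=R head=0 tape=a_[a]aaaaaaa   (R,a)→(H,b,L)
state=H head=-1 tape=a[_]baaaaaaa
The non-blank tape span at halt is a_baaaaaaa.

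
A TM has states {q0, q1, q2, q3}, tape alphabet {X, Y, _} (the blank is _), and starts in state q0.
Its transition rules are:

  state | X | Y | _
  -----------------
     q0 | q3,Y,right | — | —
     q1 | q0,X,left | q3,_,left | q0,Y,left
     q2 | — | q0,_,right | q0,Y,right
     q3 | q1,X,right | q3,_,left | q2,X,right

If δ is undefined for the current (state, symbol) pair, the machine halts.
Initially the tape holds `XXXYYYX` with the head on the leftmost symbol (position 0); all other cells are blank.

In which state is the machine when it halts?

q0

state=q0 head=0 tape=_[X]XXYYYX   (q0,X)→(q3,Y,right)
state=q3 head=1 tape=_Y[X]XYYYX   (q3,X)→(q1,X,right)
state=q1 head=2 tape=_YX[X]YYYX   (q1,X)→(q0,X,left)
state=q0 head=1 tape=_Y[X]XYYYX   (q0,X)→(q3,Y,right)
state=q3 head=2 tape=_YY[X]YYYX   (q3,X)→(q1,X,right)
state=q1 head=3 tape=_YYX[Y]YYX   (q1,Y)→(q3,_,left)
state=q3 head=2 tape=_YY[X]_YYX   (q3,X)→(q1,X,right)
state=q1 head=3 tape=_YYX[_]YYX   (q1,_)→(q0,Y,left)
state=q0 head=2 tape=_YY[X]YYYX   (q0,X)→(q3,Y,right)
state=q3 head=3 tape=_YYY[Y]YYX   (q3,Y)→(q3,_,left)
state=q3 head=2 tape=_YY[Y]_YYX   (q3,Y)→(q3,_,left)
state=q3 head=1 tape=_Y[Y]__YYX   (q3,Y)→(q3,_,left)
state=q3 head=0 tape=_[Y]___YYX   (q3,Y)→(q3,_,left)
state=q3 head=-1 tape=[_]____YYX   (q3,_)→(q2,X,right)
state=q2 head=0 tape=X[_]___YYX   (q2,_)→(q0,Y,right)
state=q0 head=1 tape=XY[_]__YYX
No transition is defined for (q0, _); M halts in state q0.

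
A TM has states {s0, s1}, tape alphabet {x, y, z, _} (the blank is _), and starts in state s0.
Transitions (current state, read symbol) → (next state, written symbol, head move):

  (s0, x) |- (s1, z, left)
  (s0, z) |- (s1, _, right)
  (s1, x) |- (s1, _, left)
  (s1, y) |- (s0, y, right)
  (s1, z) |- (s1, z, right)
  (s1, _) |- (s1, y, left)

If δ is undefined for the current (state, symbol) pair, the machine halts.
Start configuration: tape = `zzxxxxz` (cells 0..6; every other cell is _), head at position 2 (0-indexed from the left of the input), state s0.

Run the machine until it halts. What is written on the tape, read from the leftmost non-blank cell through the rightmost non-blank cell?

s0 | zz[x]xxxz   read x → write z, move left, go to s1
s1 | z[z]zxxxz   read z → write z, move right, go to s1
s1 | zz[z]xxxz   read z → write z, move right, go to s1
s1 | zzz[x]xxz   read x → write _, move left, go to s1
s1 | zz[z]_xxz   read z → write z, move right, go to s1
s1 | zzz[_]xxz   read _ → write y, move left, go to s1
s1 | zz[z]yxxz   read z → write z, move right, go to s1
s1 | zzz[y]xxz   read y → write y, move right, go to s0
s0 | zzzy[x]xz   read x → write z, move left, go to s1
s1 | zzz[y]zxz   read y → write y, move right, go to s0
s0 | zzzy[z]xz   read z → write _, move right, go to s1
s1 | zzzy_[x]z   read x → write _, move left, go to s1
s1 | zzzy[_]_z   read _ → write y, move left, go to s1
s1 | zzz[y]y_z   read y → write y, move right, go to s0
s0 | zzzy[y]_z
The non-blank tape span at halt is zzzyy_z.

zzzyy_z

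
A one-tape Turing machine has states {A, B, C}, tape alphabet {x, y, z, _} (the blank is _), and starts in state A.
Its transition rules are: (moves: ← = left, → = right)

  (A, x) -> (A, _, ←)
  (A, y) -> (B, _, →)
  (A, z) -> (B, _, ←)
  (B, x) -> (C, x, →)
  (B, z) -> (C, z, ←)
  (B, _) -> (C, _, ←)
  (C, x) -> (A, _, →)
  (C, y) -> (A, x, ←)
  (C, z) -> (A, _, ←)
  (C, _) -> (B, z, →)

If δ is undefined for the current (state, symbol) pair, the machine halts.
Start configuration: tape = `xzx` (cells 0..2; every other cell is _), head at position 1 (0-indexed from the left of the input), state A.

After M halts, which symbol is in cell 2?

_

A | _x[z]x__   read z → write _, move ←, go to B
B | _[x]_x__   read x → write x, move →, go to C
C | _x[_]x__   read _ → write z, move →, go to B
B | _xz[x]__   read x → write x, move →, go to C
C | _xzx[_]_   read _ → write z, move →, go to B
B | _xzxz[_]   read _ → write _, move ←, go to C
C | _xzx[z]_   read z → write _, move ←, go to A
A | _xz[x]__   read x → write _, move ←, go to A
A | _x[z]___   read z → write _, move ←, go to B
B | _[x]____   read x → write x, move →, go to C
C | _x[_]___   read _ → write z, move →, go to B
B | _xz[_]__   read _ → write _, move ←, go to C
C | _x[z]___   read z → write _, move ←, go to A
A | _[x]____   read x → write _, move ←, go to A
A | [_]_____
Cell 2 holds _ when M halts.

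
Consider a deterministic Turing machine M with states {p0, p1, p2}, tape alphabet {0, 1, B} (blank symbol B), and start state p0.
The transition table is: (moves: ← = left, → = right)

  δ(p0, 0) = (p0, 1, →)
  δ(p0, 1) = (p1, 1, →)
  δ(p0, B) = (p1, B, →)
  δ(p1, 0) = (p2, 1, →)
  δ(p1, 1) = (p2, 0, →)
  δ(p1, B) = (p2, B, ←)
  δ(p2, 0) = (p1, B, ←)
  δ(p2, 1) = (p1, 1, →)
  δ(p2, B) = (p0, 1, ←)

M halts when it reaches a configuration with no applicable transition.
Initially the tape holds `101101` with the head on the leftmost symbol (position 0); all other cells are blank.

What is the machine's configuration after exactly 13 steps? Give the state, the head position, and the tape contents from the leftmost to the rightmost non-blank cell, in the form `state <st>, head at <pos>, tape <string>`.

state p2, head at 5, tape 111101

p0 | [1]01101B   read 1 → write 1, move →, go to p1
p1 | 1[0]1101B   read 0 → write 1, move →, go to p2
p2 | 11[1]101B   read 1 → write 1, move →, go to p1
p1 | 111[1]01B   read 1 → write 0, move →, go to p2
p2 | 1110[0]1B   read 0 → write B, move ←, go to p1
p1 | 111[0]B1B   read 0 → write 1, move →, go to p2
p2 | 1111[B]1B   read B → write 1, move ←, go to p0
p0 | 111[1]11B   read 1 → write 1, move →, go to p1
p1 | 1111[1]1B   read 1 → write 0, move →, go to p2
p2 | 11110[1]B   read 1 → write 1, move →, go to p1
p1 | 111101[B]   read B → write B, move ←, go to p2
p2 | 11110[1]B   read 1 → write 1, move →, go to p1
p1 | 111101[B]   read B → write B, move ←, go to p2
p2 | 11110[1]B
After 13 steps: state p2, head at 5, tape 111101.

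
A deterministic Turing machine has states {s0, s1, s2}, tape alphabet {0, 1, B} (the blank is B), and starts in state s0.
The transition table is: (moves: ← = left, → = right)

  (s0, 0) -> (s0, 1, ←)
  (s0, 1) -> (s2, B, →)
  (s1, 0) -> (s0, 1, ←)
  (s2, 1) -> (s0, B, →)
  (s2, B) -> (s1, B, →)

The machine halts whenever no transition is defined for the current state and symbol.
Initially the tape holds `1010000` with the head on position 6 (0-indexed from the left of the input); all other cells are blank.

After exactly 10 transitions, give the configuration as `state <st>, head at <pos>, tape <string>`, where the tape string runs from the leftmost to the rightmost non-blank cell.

state s1, head at 8, tape 10

state=s0 head=6 tape=101000[0]BB   (s0,0)→(s0,1,←)
state=s0 head=5 tape=10100[0]1BB   (s0,0)→(s0,1,←)
state=s0 head=4 tape=1010[0]11BB   (s0,0)→(s0,1,←)
state=s0 head=3 tape=101[0]111BB   (s0,0)→(s0,1,←)
state=s0 head=2 tape=10[1]1111BB   (s0,1)→(s2,B,→)
state=s2 head=3 tape=10B[1]111BB   (s2,1)→(s0,B,→)
state=s0 head=4 tape=10BB[1]11BB   (s0,1)→(s2,B,→)
state=s2 head=5 tape=10BBB[1]1BB   (s2,1)→(s0,B,→)
state=s0 head=6 tape=10BBBB[1]BB   (s0,1)→(s2,B,→)
state=s2 head=7 tape=10BBBBB[B]B   (s2,B)→(s1,B,→)
state=s1 head=8 tape=10BBBBBB[B]
After 10 steps: state s1, head at 8, tape 10.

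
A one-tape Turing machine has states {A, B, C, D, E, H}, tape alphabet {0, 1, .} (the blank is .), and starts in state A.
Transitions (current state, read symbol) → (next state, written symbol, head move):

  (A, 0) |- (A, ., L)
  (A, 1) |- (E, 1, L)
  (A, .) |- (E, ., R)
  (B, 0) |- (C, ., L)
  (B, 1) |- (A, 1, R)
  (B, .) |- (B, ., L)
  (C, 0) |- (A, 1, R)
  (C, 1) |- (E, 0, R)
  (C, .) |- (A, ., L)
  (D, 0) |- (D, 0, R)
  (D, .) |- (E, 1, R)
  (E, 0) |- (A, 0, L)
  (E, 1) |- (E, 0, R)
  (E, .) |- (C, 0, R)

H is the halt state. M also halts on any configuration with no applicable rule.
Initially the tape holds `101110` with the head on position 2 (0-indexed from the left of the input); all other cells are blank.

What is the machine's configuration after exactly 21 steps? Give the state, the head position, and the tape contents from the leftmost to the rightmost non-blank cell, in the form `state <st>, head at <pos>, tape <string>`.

state E, head at -1, tape 01110

state=A head=2 tape=..10[1]110   (A,1)→(E,1,L)
state=E head=1 tape=..1[0]1110   (E,0)→(A,0,L)
state=A head=0 tape=..[1]01110   (A,1)→(E,1,L)
state=E head=-1 tape=.[.]101110   (E,.)→(C,0,R)
state=C head=0 tape=.0[1]01110   (C,1)→(E,0,R)
state=E head=1 tape=.00[0]1110   (E,0)→(A,0,L)
state=A head=0 tape=.0[0]01110   (A,0)→(A,.,L)
state=A head=-1 tape=.[0].01110   (A,0)→(A,.,L)
state=A head=-2 tape=[.]..01110   (A,.)→(E,.,R)
state=E head=-1 tape=.[.].01110   (E,.)→(C,0,R)
state=C head=0 tape=.0[.]01110   (C,.)→(A,.,L)
state=A head=-1 tape=.[0].01110   (A,0)→(A,.,L)
state=A head=-2 tape=[.]..01110   (A,.)→(E,.,R)
state=E head=-1 tape=.[.].01110   (E,.)→(C,0,R)
state=C head=0 tape=.0[.]01110   (C,.)→(A,.,L)
state=A head=-1 tape=.[0].01110   (A,0)→(A,.,L)
state=A head=-2 tape=[.]..01110   (A,.)→(E,.,R)
state=E head=-1 tape=.[.].01110   (E,.)→(C,0,R)
state=C head=0 tape=.0[.]01110   (C,.)→(A,.,L)
state=A head=-1 tape=.[0].01110   (A,0)→(A,.,L)
state=A head=-2 tape=[.]..01110   (A,.)→(E,.,R)
state=E head=-1 tape=.[.].01110
After 21 steps: state E, head at -1, tape 01110.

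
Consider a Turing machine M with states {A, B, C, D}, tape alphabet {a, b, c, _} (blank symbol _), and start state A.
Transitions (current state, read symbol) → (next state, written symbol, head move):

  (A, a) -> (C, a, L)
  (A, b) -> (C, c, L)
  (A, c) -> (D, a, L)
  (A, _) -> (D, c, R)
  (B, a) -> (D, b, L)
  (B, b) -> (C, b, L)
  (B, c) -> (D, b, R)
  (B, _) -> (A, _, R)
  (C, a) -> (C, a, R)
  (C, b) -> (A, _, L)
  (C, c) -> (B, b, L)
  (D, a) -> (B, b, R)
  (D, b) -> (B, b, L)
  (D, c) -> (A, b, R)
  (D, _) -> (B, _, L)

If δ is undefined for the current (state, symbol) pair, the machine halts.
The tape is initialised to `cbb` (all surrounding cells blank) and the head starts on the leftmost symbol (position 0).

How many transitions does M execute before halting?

14

state=A head=0 tape=___[c]bb   (A,c)→(D,a,L)
state=D head=-1 tape=__[_]abb   (D,_)→(B,_,L)
state=B head=-2 tape=_[_]_abb   (B,_)→(A,_,R)
state=A head=-1 tape=__[_]abb   (A,_)→(D,c,R)
state=D head=0 tape=__c[a]bb   (D,a)→(B,b,R)
state=B head=1 tape=__cb[b]b   (B,b)→(C,b,L)
state=C head=0 tape=__c[b]bb   (C,b)→(A,_,L)
state=A head=-1 tape=__[c]_bb   (A,c)→(D,a,L)
state=D head=-2 tape=_[_]a_bb   (D,_)→(B,_,L)
state=B head=-3 tape=[_]_a_bb   (B,_)→(A,_,R)
state=A head=-2 tape=_[_]a_bb   (A,_)→(D,c,R)
state=D head=-1 tape=_c[a]_bb   (D,a)→(B,b,R)
state=B head=0 tape=_cb[_]bb   (B,_)→(A,_,R)
state=A head=1 tape=_cb_[b]b   (A,b)→(C,c,L)
state=C head=0 tape=_cb[_]cb
M halts after 14 transitions.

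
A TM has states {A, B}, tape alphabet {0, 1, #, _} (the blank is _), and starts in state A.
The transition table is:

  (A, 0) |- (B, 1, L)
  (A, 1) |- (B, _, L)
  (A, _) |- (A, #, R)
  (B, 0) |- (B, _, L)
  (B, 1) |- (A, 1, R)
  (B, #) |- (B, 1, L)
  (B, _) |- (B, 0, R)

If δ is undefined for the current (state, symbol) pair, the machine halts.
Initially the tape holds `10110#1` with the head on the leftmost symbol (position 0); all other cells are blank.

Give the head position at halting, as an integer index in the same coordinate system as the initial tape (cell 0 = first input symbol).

A | __[1]0110#1   read 1 → write _, move L, go to B
B | _[_]_0110#1   read _ → write 0, move R, go to B
B | _0[_]0110#1   read _ → write 0, move R, go to B
B | _00[0]110#1   read 0 → write _, move L, go to B
B | _0[0]_110#1   read 0 → write _, move L, go to B
B | _[0]__110#1   read 0 → write _, move L, go to B
B | [_]___110#1   read _ → write 0, move R, go to B
B | 0[_]__110#1   read _ → write 0, move R, go to B
B | 00[_]_110#1   read _ → write 0, move R, go to B
B | 000[_]110#1   read _ → write 0, move R, go to B
B | 0000[1]10#1   read 1 → write 1, move R, go to A
A | 00001[1]0#1   read 1 → write _, move L, go to B
B | 0000[1]_0#1   read 1 → write 1, move R, go to A
A | 00001[_]0#1   read _ → write #, move R, go to A
A | 00001#[0]#1   read 0 → write 1, move L, go to B
B | 00001[#]1#1   read # → write 1, move L, go to B
B | 0000[1]11#1   read 1 → write 1, move R, go to A
A | 00001[1]1#1   read 1 → write _, move L, go to B
B | 0000[1]_1#1   read 1 → write 1, move R, go to A
A | 00001[_]1#1   read _ → write #, move R, go to A
A | 00001#[1]#1   read 1 → write _, move L, go to B
B | 00001[#]_#1   read # → write 1, move L, go to B
B | 0000[1]1_#1   read 1 → write 1, move R, go to A
A | 00001[1]_#1   read 1 → write _, move L, go to B
B | 0000[1]__#1   read 1 → write 1, move R, go to A
A | 00001[_]_#1   read _ → write #, move R, go to A
A | 00001#[_]#1   read _ → write #, move R, go to A
A | 00001##[#]1
At halt the head is at cell 5.

5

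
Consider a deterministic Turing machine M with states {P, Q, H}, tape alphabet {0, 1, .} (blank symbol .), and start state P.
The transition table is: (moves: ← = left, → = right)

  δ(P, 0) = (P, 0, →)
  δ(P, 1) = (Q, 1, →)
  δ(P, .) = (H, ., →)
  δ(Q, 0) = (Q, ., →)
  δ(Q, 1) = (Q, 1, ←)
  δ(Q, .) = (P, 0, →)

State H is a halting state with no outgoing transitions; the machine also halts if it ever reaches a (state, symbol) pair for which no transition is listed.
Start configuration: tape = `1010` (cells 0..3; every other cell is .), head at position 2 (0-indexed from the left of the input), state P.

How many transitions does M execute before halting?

4

state=P head=2 tape=10[1]0...   (P,1)→(Q,1,→)
state=Q head=3 tape=101[0]...   (Q,0)→(Q,.,→)
state=Q head=4 tape=101.[.]..   (Q,.)→(P,0,→)
state=P head=5 tape=101.0[.].   (P,.)→(H,.,→)
state=H head=6 tape=101.0.[.]
M halts after 4 transitions.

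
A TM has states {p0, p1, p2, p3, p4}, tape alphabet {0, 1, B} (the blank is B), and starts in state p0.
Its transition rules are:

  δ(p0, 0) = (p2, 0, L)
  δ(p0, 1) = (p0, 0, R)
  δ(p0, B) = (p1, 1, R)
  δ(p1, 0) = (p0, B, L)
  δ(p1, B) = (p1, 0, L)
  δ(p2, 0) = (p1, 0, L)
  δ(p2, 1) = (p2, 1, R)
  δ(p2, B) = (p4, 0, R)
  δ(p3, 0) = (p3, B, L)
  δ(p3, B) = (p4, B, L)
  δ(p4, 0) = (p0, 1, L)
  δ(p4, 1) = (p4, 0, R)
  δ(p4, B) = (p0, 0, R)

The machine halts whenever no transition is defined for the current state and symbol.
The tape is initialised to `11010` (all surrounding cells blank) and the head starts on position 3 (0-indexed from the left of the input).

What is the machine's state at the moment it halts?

p1

p0 | 110[1]0B   read 1 → write 0, move R, go to p0
p0 | 1100[0]B   read 0 → write 0, move L, go to p2
p2 | 110[0]0B   read 0 → write 0, move L, go to p1
p1 | 11[0]00B   read 0 → write B, move L, go to p0
p0 | 1[1]B00B   read 1 → write 0, move R, go to p0
p0 | 10[B]00B   read B → write 1, move R, go to p1
p1 | 101[0]0B   read 0 → write B, move L, go to p0
p0 | 10[1]B0B   read 1 → write 0, move R, go to p0
p0 | 100[B]0B   read B → write 1, move R, go to p1
p1 | 1001[0]B   read 0 → write B, move L, go to p0
p0 | 100[1]BB   read 1 → write 0, move R, go to p0
p0 | 1000[B]B   read B → write 1, move R, go to p1
p1 | 10001[B]   read B → write 0, move L, go to p1
p1 | 1000[1]0
No transition is defined for (p1, 1); M halts in state p1.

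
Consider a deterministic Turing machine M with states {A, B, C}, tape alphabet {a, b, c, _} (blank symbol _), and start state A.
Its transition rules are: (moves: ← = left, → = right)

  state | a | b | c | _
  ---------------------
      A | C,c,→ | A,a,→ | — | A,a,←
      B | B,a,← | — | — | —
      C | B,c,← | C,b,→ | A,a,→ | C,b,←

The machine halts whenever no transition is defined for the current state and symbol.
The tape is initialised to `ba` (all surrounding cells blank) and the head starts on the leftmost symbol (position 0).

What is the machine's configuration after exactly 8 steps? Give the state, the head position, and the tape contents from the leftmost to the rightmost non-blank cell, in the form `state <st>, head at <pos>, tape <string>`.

state B, head at 2, tape aacc

state=A head=0 tape=[b]a__   (A,b)→(A,a,→)
state=A head=1 tape=a[a]__   (A,a)→(C,c,→)
state=C head=2 tape=ac[_]_   (C,_)→(C,b,←)
state=C head=1 tape=a[c]b_   (C,c)→(A,a,→)
state=A head=2 tape=aa[b]_   (A,b)→(A,a,→)
state=A head=3 tape=aaa[_]   (A,_)→(A,a,←)
state=A head=2 tape=aa[a]a   (A,a)→(C,c,→)
state=C head=3 tape=aac[a]   (C,a)→(B,c,←)
state=B head=2 tape=aa[c]c
After 8 steps: state B, head at 2, tape aacc.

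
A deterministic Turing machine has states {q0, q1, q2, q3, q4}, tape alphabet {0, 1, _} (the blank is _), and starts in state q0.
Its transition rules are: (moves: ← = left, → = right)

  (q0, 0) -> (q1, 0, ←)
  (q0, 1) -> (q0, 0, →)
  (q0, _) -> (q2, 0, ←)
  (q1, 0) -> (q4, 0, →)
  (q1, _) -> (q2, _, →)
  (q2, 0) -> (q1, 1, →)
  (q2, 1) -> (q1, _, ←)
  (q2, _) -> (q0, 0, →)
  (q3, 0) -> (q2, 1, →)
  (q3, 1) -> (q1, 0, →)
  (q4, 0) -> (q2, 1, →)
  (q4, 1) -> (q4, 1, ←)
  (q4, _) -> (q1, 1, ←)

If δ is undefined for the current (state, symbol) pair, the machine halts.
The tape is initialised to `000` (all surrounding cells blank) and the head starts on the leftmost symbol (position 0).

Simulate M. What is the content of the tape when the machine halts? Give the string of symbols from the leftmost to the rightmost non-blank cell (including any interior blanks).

q0 | _[0]00___   read 0 → write 0, move ←, go to q1
q1 | [_]000___   read _ → write _, move →, go to q2
q2 | _[0]00___   read 0 → write 1, move →, go to q1
q1 | _1[0]0___   read 0 → write 0, move →, go to q4
q4 | _10[0]___   read 0 → write 1, move →, go to q2
q2 | _101[_]__   read _ → write 0, move →, go to q0
q0 | _1010[_]_   read _ → write 0, move ←, go to q2
q2 | _101[0]0_   read 0 → write 1, move →, go to q1
q1 | _1011[0]_   read 0 → write 0, move →, go to q4
q4 | _10110[_]   read _ → write 1, move ←, go to q1
q1 | _1011[0]1   read 0 → write 0, move →, go to q4
q4 | _10110[1]   read 1 → write 1, move ←, go to q4
q4 | _1011[0]1   read 0 → write 1, move →, go to q2
q2 | _10111[1]   read 1 → write _, move ←, go to q1
q1 | _1011[1]_
The non-blank tape span at halt is 10111.

10111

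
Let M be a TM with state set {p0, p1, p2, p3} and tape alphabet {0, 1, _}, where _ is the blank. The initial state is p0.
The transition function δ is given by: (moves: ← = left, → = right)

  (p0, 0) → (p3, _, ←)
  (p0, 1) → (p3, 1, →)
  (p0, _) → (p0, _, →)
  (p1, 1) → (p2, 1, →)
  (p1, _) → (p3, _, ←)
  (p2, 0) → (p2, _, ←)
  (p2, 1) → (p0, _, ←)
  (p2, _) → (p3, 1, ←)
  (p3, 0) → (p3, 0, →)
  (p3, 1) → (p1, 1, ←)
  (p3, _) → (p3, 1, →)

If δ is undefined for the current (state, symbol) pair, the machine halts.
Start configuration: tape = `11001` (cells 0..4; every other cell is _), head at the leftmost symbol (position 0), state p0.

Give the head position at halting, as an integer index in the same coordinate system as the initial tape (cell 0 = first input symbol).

3

p0 | [1]1001   read 1 → write 1, move →, go to p3
p3 | 1[1]001   read 1 → write 1, move ←, go to p1
p1 | [1]1001   read 1 → write 1, move →, go to p2
p2 | 1[1]001   read 1 → write _, move ←, go to p0
p0 | [1]_001   read 1 → write 1, move →, go to p3
p3 | 1[_]001   read _ → write 1, move →, go to p3
p3 | 11[0]01   read 0 → write 0, move →, go to p3
p3 | 110[0]1   read 0 → write 0, move →, go to p3
p3 | 1100[1]   read 1 → write 1, move ←, go to p1
p1 | 110[0]1
At halt the head is at cell 3.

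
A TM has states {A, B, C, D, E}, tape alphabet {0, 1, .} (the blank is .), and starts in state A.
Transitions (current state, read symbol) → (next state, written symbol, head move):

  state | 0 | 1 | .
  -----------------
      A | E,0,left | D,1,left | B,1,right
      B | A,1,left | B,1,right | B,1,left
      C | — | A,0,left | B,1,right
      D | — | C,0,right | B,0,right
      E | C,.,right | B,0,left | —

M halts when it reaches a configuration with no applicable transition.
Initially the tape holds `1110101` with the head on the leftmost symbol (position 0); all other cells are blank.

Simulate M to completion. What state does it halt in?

E

A | ...[1]110101   read 1 → write 1, move left, go to D
D | ..[.]1110101   read . → write 0, move right, go to B
B | ..0[1]110101   read 1 → write 1, move right, go to B
B | ..01[1]10101   read 1 → write 1, move right, go to B
B | ..011[1]0101   read 1 → write 1, move right, go to B
B | ..0111[0]101   read 0 → write 1, move left, go to A
A | ..011[1]1101   read 1 → write 1, move left, go to D
D | ..01[1]11101   read 1 → write 0, move right, go to C
C | ..010[1]1101   read 1 → write 0, move left, go to A
A | ..01[0]01101   read 0 → write 0, move left, go to E
E | ..0[1]001101   read 1 → write 0, move left, go to B
B | ..[0]0001101   read 0 → write 1, move left, go to A
A | .[.]10001101   read . → write 1, move right, go to B
B | .1[1]0001101   read 1 → write 1, move right, go to B
B | .11[0]001101   read 0 → write 1, move left, go to A
A | .1[1]1001101   read 1 → write 1, move left, go to D
D | .[1]11001101   read 1 → write 0, move right, go to C
C | .0[1]1001101   read 1 → write 0, move left, go to A
A | .[0]01001101   read 0 → write 0, move left, go to E
E | [.]001001101
No transition is defined for (E, .); M halts in state E.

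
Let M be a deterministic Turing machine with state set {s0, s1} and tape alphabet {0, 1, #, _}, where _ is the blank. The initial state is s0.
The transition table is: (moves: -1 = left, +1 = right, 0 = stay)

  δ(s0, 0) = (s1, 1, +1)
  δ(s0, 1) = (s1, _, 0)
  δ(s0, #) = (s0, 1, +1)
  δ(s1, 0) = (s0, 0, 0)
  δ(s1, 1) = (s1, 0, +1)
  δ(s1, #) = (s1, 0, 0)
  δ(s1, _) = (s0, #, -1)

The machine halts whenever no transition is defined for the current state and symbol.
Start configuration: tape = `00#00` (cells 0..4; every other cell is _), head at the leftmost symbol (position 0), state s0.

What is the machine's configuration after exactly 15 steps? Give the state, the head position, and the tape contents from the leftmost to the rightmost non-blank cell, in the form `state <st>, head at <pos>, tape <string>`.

s0 | [0]0#00_   read 0 → write 1, move +1, go to s1
s1 | 1[0]#00_   read 0 → write 0, move 0, go to s0
s0 | 1[0]#00_   read 0 → write 1, move +1, go to s1
s1 | 11[#]00_   read # → write 0, move 0, go to s1
s1 | 11[0]00_   read 0 → write 0, move 0, go to s0
s0 | 11[0]00_   read 0 → write 1, move +1, go to s1
s1 | 111[0]0_   read 0 → write 0, move 0, go to s0
s0 | 111[0]0_   read 0 → write 1, move +1, go to s1
s1 | 1111[0]_   read 0 → write 0, move 0, go to s0
s0 | 1111[0]_   read 0 → write 1, move +1, go to s1
s1 | 11111[_]   read _ → write #, move -1, go to s0
s0 | 1111[1]#   read 1 → write _, move 0, go to s1
s1 | 1111[_]#   read _ → write #, move -1, go to s0
s0 | 111[1]##   read 1 → write _, move 0, go to s1
s1 | 111[_]##   read _ → write #, move -1, go to s0
s0 | 11[1]###
After 15 steps: state s0, head at 2, tape 111###.

state s0, head at 2, tape 111###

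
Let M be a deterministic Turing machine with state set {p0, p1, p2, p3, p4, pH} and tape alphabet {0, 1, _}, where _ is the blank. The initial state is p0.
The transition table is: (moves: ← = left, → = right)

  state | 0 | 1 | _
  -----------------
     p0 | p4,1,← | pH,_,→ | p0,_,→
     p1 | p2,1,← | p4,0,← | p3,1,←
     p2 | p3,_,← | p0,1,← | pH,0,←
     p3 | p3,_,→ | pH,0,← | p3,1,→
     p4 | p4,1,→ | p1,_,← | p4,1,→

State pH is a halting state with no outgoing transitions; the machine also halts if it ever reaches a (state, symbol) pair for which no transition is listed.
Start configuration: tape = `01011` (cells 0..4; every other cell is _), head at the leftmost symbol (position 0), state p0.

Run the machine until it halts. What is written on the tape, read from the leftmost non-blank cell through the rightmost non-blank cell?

p0 | _____[0]1011   read 0 → write 1, move ←, go to p4
p4 | ____[_]11011   read _ → write 1, move →, go to p4
p4 | ____1[1]1011   read 1 → write _, move ←, go to p1
p1 | ____[1]_1011   read 1 → write 0, move ←, go to p4
p4 | ___[_]0_1011   read _ → write 1, move →, go to p4
p4 | ___1[0]_1011   read 0 → write 1, move →, go to p4
p4 | ___11[_]1011   read _ → write 1, move →, go to p4
p4 | ___111[1]011   read 1 → write _, move ←, go to p1
p1 | ___11[1]_011   read 1 → write 0, move ←, go to p4
p4 | ___1[1]0_011   read 1 → write _, move ←, go to p1
p1 | ___[1]_0_011   read 1 → write 0, move ←, go to p4
p4 | __[_]0_0_011   read _ → write 1, move →, go to p4
p4 | __1[0]_0_011   read 0 → write 1, move →, go to p4
p4 | __11[_]0_011   read _ → write 1, move →, go to p4
p4 | __111[0]_011   read 0 → write 1, move →, go to p4
p4 | __1111[_]011   read _ → write 1, move →, go to p4
p4 | __11111[0]11   read 0 → write 1, move →, go to p4
p4 | __111111[1]1   read 1 → write _, move ←, go to p1
p1 | __11111[1]_1   read 1 → write 0, move ←, go to p4
p4 | __1111[1]0_1   read 1 → write _, move ←, go to p1
p1 | __111[1]_0_1   read 1 → write 0, move ←, go to p4
p4 | __11[1]0_0_1   read 1 → write _, move ←, go to p1
p1 | __1[1]_0_0_1   read 1 → write 0, move ←, go to p4
p4 | __[1]0_0_0_1   read 1 → write _, move ←, go to p1
p1 | _[_]_0_0_0_1   read _ → write 1, move ←, go to p3
p3 | [_]1_0_0_0_1   read _ → write 1, move →, go to p3
p3 | 1[1]_0_0_0_1   read 1 → write 0, move ←, go to pH
pH | [1]0_0_0_0_1
The non-blank tape span at halt is 10_0_0_0_1.

10_0_0_0_1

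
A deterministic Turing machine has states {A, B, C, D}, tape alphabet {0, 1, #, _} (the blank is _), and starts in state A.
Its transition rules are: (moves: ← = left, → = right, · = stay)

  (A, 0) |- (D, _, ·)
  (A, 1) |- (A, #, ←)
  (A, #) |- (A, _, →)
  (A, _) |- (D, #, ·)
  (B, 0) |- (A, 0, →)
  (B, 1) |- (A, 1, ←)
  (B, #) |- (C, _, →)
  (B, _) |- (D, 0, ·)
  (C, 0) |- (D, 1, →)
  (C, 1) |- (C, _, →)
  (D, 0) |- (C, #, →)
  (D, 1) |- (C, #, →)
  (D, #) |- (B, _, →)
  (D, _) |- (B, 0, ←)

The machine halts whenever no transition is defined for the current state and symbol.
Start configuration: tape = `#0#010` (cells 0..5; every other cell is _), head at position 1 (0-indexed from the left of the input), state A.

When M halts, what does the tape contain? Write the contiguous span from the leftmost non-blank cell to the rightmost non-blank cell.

1#1_0_#

state=A head=1 tape=#[0]#010___   (A,0)→(D,_,·)
state=D head=1 tape=#[_]#010___   (D,_)→(B,0,←)
state=B head=0 tape=[#]0#010___   (B,#)→(C,_,→)
state=C head=1 tape=_[0]#010___   (C,0)→(D,1,→)
state=D head=2 tape=_1[#]010___   (D,#)→(B,_,→)
state=B head=3 tape=_1_[0]10___   (B,0)→(A,0,→)
state=A head=4 tape=_1_0[1]0___   (A,1)→(A,#,←)
state=A head=3 tape=_1_[0]#0___   (A,0)→(D,_,·)
state=D head=3 tape=_1_[_]#0___   (D,_)→(B,0,←)
state=B head=2 tape=_1[_]0#0___   (B,_)→(D,0,·)
state=D head=2 tape=_1[0]0#0___   (D,0)→(C,#,→)
state=C head=3 tape=_1#[0]#0___   (C,0)→(D,1,→)
state=D head=4 tape=_1#1[#]0___   (D,#)→(B,_,→)
state=B head=5 tape=_1#1_[0]___   (B,0)→(A,0,→)
state=A head=6 tape=_1#1_0[_]__   (A,_)→(D,#,·)
state=D head=6 tape=_1#1_0[#]__   (D,#)→(B,_,→)
state=B head=7 tape=_1#1_0_[_]_   (B,_)→(D,0,·)
state=D head=7 tape=_1#1_0_[0]_   (D,0)→(C,#,→)
state=C head=8 tape=_1#1_0_#[_]
The non-blank tape span at halt is 1#1_0_#.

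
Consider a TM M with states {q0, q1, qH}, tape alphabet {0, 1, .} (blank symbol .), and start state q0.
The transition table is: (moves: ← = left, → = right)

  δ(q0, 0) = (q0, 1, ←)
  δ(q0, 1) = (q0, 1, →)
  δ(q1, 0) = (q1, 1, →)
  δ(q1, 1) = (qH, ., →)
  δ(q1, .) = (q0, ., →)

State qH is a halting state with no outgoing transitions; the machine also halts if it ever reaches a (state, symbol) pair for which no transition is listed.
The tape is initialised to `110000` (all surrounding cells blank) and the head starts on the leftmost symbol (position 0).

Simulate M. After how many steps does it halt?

14

q0 | [1]10000.   read 1 → write 1, move →, go to q0
q0 | 1[1]0000.   read 1 → write 1, move →, go to q0
q0 | 11[0]000.   read 0 → write 1, move ←, go to q0
q0 | 1[1]1000.   read 1 → write 1, move →, go to q0
q0 | 11[1]000.   read 1 → write 1, move →, go to q0
q0 | 111[0]00.   read 0 → write 1, move ←, go to q0
q0 | 11[1]100.   read 1 → write 1, move →, go to q0
q0 | 111[1]00.   read 1 → write 1, move →, go to q0
q0 | 1111[0]0.   read 0 → write 1, move ←, go to q0
q0 | 111[1]10.   read 1 → write 1, move →, go to q0
q0 | 1111[1]0.   read 1 → write 1, move →, go to q0
q0 | 11111[0].   read 0 → write 1, move ←, go to q0
q0 | 1111[1]1.   read 1 → write 1, move →, go to q0
q0 | 11111[1].   read 1 → write 1, move →, go to q0
q0 | 111111[.]
M halts after 14 transitions.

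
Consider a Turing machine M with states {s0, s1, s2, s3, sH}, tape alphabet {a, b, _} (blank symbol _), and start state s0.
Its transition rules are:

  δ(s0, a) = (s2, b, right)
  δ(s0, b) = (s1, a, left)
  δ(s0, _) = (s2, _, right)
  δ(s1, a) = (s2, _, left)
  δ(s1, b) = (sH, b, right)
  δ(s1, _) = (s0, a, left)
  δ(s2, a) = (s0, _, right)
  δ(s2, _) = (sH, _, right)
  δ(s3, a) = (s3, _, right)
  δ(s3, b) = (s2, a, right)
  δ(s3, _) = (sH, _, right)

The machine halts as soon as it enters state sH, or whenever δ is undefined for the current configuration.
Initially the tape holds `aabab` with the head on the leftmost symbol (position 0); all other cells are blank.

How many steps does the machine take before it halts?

26

s0 | __[a]abab__   read a → write b, move right, go to s2
s2 | __b[a]bab__   read a → write _, move right, go to s0
s0 | __b_[b]ab__   read b → write a, move left, go to s1
s1 | __b[_]aab__   read _ → write a, move left, go to s0
s0 | __[b]aaab__   read b → write a, move left, go to s1
s1 | _[_]aaaab__   read _ → write a, move left, go to s0
s0 | [_]aaaaab__   read _ → write _, move right, go to s2
s2 | _[a]aaaab__   read a → write _, move right, go to s0
s0 | __[a]aaab__   read a → write b, move right, go to s2
s2 | __b[a]aab__   read a → write _, move right, go to s0
s0 | __b_[a]ab__   read a → write b, move right, go to s2
s2 | __b_b[a]b__   read a → write _, move right, go to s0
s0 | __b_b_[b]__   read b → write a, move left, go to s1
s1 | __b_b[_]a__   read _ → write a, move left, go to s0
s0 | __b_[b]aa__   read b → write a, move left, go to s1
s1 | __b[_]aaa__   read _ → write a, move left, go to s0
s0 | __[b]aaaa__   read b → write a, move left, go to s1
s1 | _[_]aaaaa__   read _ → write a, move left, go to s0
s0 | [_]aaaaaa__   read _ → write _, move right, go to s2
s2 | _[a]aaaaa__   read a → write _, move right, go to s0
s0 | __[a]aaaa__   read a → write b, move right, go to s2
s2 | __b[a]aaa__   read a → write _, move right, go to s0
s0 | __b_[a]aa__   read a → write b, move right, go to s2
s2 | __b_b[a]a__   read a → write _, move right, go to s0
s0 | __b_b_[a]__   read a → write b, move right, go to s2
s2 | __b_b_b[_]_   read _ → write _, move right, go to sH
sH | __b_b_b_[_]
M halts after 26 transitions.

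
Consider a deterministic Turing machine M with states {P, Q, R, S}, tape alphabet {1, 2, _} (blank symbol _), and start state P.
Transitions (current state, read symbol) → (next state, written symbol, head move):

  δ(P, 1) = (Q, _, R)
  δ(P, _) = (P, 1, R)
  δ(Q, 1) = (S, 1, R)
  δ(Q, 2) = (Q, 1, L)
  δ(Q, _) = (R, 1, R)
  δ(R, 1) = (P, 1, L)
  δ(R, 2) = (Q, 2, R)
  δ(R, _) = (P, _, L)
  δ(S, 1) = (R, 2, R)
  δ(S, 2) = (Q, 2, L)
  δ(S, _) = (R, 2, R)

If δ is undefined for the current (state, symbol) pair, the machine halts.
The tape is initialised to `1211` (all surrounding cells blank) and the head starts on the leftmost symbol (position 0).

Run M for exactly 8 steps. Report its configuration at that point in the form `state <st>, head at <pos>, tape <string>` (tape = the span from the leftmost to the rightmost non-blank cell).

P | [1]211   read 1 → write _, move R, go to Q
Q | _[2]11   read 2 → write 1, move L, go to Q
Q | [_]111   read _ → write 1, move R, go to R
R | 1[1]11   read 1 → write 1, move L, go to P
P | [1]111   read 1 → write _, move R, go to Q
Q | _[1]11   read 1 → write 1, move R, go to S
S | _1[1]1   read 1 → write 2, move R, go to R
R | _12[1]   read 1 → write 1, move L, go to P
P | _1[2]1
After 8 steps: state P, head at 2, tape 121.

state P, head at 2, tape 121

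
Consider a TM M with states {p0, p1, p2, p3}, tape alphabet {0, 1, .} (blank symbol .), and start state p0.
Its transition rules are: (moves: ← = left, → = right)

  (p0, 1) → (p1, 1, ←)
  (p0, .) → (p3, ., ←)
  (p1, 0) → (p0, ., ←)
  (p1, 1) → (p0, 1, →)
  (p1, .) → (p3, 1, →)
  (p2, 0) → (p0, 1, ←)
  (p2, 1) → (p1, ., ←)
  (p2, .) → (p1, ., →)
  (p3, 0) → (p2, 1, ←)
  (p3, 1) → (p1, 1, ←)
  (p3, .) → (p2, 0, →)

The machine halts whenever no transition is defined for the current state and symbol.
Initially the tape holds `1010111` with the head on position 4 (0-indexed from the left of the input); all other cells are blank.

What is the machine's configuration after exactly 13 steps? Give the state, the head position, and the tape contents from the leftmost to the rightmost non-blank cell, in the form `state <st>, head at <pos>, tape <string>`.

state=p0 head=4 tape=.1010[1]11   (p0,1)→(p1,1,←)
state=p1 head=3 tape=.101[0]111   (p1,0)→(p0,.,←)
state=p0 head=2 tape=.10[1].111   (p0,1)→(p1,1,←)
state=p1 head=1 tape=.1[0]1.111   (p1,0)→(p0,.,←)
state=p0 head=0 tape=.[1].1.111   (p0,1)→(p1,1,←)
state=p1 head=-1 tape=[.]1.1.111   (p1,.)→(p3,1,→)
state=p3 head=0 tape=1[1].1.111   (p3,1)→(p1,1,←)
state=p1 head=-1 tape=[1]1.1.111   (p1,1)→(p0,1,→)
state=p0 head=0 tape=1[1].1.111   (p0,1)→(p1,1,←)
state=p1 head=-1 tape=[1]1.1.111   (p1,1)→(p0,1,→)
state=p0 head=0 tape=1[1].1.111   (p0,1)→(p1,1,←)
state=p1 head=-1 tape=[1]1.1.111   (p1,1)→(p0,1,→)
state=p0 head=0 tape=1[1].1.111   (p0,1)→(p1,1,←)
state=p1 head=-1 tape=[1]1.1.111
After 13 steps: state p1, head at -1, tape 11.1.111.

state p1, head at -1, tape 11.1.111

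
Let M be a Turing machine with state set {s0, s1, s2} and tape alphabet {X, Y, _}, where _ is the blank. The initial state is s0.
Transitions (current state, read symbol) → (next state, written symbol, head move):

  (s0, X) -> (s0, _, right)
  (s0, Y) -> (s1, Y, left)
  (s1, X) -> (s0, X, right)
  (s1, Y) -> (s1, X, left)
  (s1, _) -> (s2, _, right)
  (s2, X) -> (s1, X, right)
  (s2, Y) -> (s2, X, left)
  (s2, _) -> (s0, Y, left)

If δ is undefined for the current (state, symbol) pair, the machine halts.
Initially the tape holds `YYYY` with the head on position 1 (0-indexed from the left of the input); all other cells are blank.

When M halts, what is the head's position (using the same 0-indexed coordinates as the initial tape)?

state=s0 head=1 tape=_Y[Y]YY   (s0,Y)→(s1,Y,left)
state=s1 head=0 tape=_[Y]YYY   (s1,Y)→(s1,X,left)
state=s1 head=-1 tape=[_]XYYY   (s1,_)→(s2,_,right)
state=s2 head=0 tape=_[X]YYY   (s2,X)→(s1,X,right)
state=s1 head=1 tape=_X[Y]YY   (s1,Y)→(s1,X,left)
state=s1 head=0 tape=_[X]XYY   (s1,X)→(s0,X,right)
state=s0 head=1 tape=_X[X]YY   (s0,X)→(s0,_,right)
state=s0 head=2 tape=_X_[Y]Y   (s0,Y)→(s1,Y,left)
state=s1 head=1 tape=_X[_]YY   (s1,_)→(s2,_,right)
state=s2 head=2 tape=_X_[Y]Y   (s2,Y)→(s2,X,left)
state=s2 head=1 tape=_X[_]XY   (s2,_)→(s0,Y,left)
state=s0 head=0 tape=_[X]YXY   (s0,X)→(s0,_,right)
state=s0 head=1 tape=__[Y]XY   (s0,Y)→(s1,Y,left)
state=s1 head=0 tape=_[_]YXY   (s1,_)→(s2,_,right)
state=s2 head=1 tape=__[Y]XY   (s2,Y)→(s2,X,left)
state=s2 head=0 tape=_[_]XXY   (s2,_)→(s0,Y,left)
state=s0 head=-1 tape=[_]YXXY
At halt the head is at cell -1.

-1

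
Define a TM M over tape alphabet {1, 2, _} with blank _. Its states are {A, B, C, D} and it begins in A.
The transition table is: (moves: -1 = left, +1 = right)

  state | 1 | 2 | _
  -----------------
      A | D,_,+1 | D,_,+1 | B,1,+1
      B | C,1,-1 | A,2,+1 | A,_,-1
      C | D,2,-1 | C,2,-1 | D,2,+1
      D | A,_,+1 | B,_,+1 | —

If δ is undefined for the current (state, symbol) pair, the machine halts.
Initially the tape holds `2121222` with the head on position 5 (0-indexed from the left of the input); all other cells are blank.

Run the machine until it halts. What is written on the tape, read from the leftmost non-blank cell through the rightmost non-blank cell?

21212

A | 21212[2]2_   read 2 → write _, move +1, go to D
D | 21212_[2]_   read 2 → write _, move +1, go to B
B | 21212__[_]   read _ → write _, move -1, go to A
A | 21212_[_]_   read _ → write 1, move +1, go to B
B | 21212_1[_]   read _ → write _, move -1, go to A
A | 21212_[1]_   read 1 → write _, move +1, go to D
D | 21212__[_]
The non-blank tape span at halt is 21212.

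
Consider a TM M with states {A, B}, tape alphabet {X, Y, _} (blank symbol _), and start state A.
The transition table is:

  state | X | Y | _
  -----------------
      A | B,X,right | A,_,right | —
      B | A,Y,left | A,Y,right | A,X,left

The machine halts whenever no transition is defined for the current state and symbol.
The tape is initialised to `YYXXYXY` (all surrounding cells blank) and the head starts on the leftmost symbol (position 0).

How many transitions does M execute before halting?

9

A | [Y]YXXYXY_   read Y → write _, move right, go to A
A | _[Y]XXYXY_   read Y → write _, move right, go to A
A | __[X]XYXY_   read X → write X, move right, go to B
B | __X[X]YXY_   read X → write Y, move left, go to A
A | __[X]YYXY_   read X → write X, move right, go to B
B | __X[Y]YXY_   read Y → write Y, move right, go to A
A | __XY[Y]XY_   read Y → write _, move right, go to A
A | __XY_[X]Y_   read X → write X, move right, go to B
B | __XY_X[Y]_   read Y → write Y, move right, go to A
A | __XY_XY[_]
M halts after 9 transitions.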